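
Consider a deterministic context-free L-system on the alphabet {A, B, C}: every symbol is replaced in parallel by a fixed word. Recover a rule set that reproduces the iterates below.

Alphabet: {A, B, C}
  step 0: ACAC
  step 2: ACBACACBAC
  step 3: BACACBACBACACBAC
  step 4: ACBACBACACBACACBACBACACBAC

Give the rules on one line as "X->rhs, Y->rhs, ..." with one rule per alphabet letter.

A->B, B->AC, C->AC

  step 3 ⇒ step 4: BACACBACBACACBAC ⇒ AC·B·AC·B·AC·AC·B·AC·AC·B·AC·B·AC·AC·B·AC
    A ↦ B
    B ↦ AC
    C ↦ AC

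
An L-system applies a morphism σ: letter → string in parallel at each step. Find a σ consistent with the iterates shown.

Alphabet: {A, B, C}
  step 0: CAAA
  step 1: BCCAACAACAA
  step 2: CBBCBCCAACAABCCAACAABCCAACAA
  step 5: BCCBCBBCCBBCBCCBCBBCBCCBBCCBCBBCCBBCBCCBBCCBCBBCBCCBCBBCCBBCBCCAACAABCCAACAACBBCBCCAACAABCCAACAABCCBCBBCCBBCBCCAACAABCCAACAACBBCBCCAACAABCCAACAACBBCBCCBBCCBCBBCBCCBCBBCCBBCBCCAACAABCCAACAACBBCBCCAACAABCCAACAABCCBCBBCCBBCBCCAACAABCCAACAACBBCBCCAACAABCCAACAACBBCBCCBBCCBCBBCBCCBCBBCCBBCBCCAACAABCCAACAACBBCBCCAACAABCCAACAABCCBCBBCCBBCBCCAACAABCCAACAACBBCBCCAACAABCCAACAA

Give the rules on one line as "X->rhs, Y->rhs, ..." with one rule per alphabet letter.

  step 1 ⇒ step 2: BCCAACAACAA ⇒ CB·BC·BC·CAA·CAA·BC·CAA·CAA·BC·CAA·CAA
    A ↦ CAA
    B ↦ CB
    C ↦ BC

A->CAA, B->CB, C->BC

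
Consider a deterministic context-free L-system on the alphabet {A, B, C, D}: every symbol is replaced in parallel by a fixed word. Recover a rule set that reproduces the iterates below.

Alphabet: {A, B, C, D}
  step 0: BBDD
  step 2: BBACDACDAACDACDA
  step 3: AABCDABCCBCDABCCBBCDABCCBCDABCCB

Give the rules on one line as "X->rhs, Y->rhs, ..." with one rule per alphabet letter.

A->B, B->A, C->CDA, D->BCC

  step 2 ⇒ step 3: BBACDACDAACDACDA ⇒ A·A·B·CDA·BCC·B·CDA·BCC·B·B·CDA·BCC·B·CDA·BCC·B
    A ↦ B
    B ↦ A
    C ↦ CDA
    D ↦ BCC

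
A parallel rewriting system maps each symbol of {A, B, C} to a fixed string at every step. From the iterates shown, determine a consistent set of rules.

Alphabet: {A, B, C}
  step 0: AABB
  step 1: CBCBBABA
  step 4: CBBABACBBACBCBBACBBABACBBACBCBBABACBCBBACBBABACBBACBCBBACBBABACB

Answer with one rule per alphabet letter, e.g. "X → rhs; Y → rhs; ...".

A->CB, B->BA, C->CB

  step 0 ⇒ step 1: AABB ⇒ CB·CB·BA·BA
    A ↦ CB
    B ↦ BA
    C ↦ CB  (constrained at step 1)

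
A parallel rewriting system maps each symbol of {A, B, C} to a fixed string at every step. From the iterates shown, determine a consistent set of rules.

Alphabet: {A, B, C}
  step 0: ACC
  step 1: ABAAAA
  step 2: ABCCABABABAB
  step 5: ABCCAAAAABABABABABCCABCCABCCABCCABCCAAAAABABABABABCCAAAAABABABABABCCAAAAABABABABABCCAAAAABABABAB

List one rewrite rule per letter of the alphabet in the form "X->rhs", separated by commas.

  step 1 ⇒ step 2: ABAAAA ⇒ AB·CC·AB·AB·AB·AB
    A ↦ AB
    B ↦ CC
  step 0 ⇒ step 1: ACC ⇒ AB·AA·AA
    C ↦ AA

A->AB, B->CC, C->AA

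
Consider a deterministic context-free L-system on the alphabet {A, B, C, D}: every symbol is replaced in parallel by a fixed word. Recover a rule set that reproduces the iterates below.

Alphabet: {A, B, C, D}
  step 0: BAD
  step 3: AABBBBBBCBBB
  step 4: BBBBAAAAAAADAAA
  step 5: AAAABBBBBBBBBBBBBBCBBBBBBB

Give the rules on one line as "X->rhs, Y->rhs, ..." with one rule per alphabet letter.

A->BB, B->A, C->AD, D->CB

  step 4 ⇒ step 5: BBBBAAAAAAADAAA ⇒ A·A·A·A·BB·BB·BB·BB·BB·BB·BB·CB·BB·BB·BB
    A ↦ BB
    B ↦ A
    D ↦ CB
  step 3 ⇒ step 4: AABBBBBBCBBB ⇒ BB·BB·A·A·A·A·A·A·AD·A·A·A
    C ↦ AD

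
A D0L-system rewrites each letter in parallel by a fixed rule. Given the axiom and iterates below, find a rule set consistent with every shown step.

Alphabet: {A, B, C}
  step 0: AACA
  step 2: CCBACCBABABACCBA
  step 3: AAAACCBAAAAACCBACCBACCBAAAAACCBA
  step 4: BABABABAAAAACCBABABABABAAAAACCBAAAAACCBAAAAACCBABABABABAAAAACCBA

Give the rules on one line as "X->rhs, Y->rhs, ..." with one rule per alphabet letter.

A->BA, B->CC, C->AA

  step 3 ⇒ step 4: AAAACCBAAAAACCBACCBACCBAAAAACCBA ⇒ BA·BA·BA·BA·AA·AA·CC·BA·BA·BA·BA·BA·AA·AA·CC·BA·AA·AA·CC·BA·AA·AA·CC·BA·BA·BA·BA·BA·AA·AA·CC·BA
    A ↦ BA
    B ↦ CC
    C ↦ AA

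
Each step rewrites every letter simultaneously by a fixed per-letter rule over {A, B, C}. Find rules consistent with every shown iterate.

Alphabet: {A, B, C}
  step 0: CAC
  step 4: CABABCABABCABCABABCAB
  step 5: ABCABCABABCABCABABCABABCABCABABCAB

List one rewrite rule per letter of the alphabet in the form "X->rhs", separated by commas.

  step 4 ⇒ step 5: CABABCABABCABCABABCAB ⇒ AB·C·AB·C·AB·AB·C·AB·C·AB·AB·C·AB·AB·C·AB·C·AB·AB·C·AB
    A ↦ C
    B ↦ AB
    C ↦ AB

A->C, B->AB, C->AB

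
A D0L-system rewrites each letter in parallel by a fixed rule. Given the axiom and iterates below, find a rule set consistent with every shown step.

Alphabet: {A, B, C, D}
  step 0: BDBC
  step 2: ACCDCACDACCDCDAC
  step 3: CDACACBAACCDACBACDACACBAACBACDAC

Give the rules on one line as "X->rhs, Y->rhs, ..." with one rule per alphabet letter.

A->CD, B->CA, C->AC, D->BA

  step 2 ⇒ step 3: ACCDCACDACCDCDAC ⇒ CD·AC·AC·BA·AC·CD·AC·BA·CD·AC·AC·BA·AC·BA·CD·AC
    A ↦ CD
    C ↦ AC
    D ↦ BA
    B ↦ CA  (constrained at step 0)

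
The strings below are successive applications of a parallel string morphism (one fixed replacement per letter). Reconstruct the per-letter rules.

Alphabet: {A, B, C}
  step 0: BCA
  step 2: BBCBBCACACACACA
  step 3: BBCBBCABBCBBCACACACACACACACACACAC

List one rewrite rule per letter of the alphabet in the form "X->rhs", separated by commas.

  step 2 ⇒ step 3: BBCBBCACACACACA ⇒ BBC·BBC·A·BBC·BBC·A·CAC·A·CAC·A·CAC·A·CAC·A·CAC
    A ↦ CAC
    B ↦ BBC
    C ↦ A

A->CAC, B->BBC, C->A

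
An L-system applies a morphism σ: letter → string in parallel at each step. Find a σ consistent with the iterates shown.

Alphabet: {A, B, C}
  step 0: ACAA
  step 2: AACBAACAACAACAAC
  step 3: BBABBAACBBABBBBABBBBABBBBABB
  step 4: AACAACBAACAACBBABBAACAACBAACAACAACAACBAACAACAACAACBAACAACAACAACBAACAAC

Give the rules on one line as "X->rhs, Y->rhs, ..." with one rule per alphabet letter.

A->B, B->AAC, C->ABB

  step 3 ⇒ step 4: BBABBAACBBABBBBABBBBABBBBABB ⇒ AAC·AAC·B·AAC·AAC·B·B·ABB·AAC·AAC·B·AAC·AAC·AAC·AAC·B·AAC·AAC·AAC·AAC·B·AAC·AAC·AAC·AAC·B·AAC·AAC
    A ↦ B
    B ↦ AAC
    C ↦ ABB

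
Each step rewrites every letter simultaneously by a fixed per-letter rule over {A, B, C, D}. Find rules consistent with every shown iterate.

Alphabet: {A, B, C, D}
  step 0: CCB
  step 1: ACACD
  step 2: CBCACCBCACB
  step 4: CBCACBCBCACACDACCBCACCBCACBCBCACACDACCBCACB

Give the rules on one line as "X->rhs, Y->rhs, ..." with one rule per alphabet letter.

  step 1 ⇒ step 2: ACACD ⇒ CBC·AC·CBC·AC·B
    A ↦ CBC
    C ↦ AC
    D ↦ B
  step 0 ⇒ step 1: CCB ⇒ AC·AC·D
    B ↦ D

A->CBC, B->D, C->AC, D->B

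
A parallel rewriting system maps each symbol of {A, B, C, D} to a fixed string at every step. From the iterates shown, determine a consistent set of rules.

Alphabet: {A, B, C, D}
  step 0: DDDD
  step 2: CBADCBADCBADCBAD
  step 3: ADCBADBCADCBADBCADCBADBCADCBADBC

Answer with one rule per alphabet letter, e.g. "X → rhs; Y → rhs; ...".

A->AD, B->CB, C->AD, D->BC

  step 2 ⇒ step 3: CBADCBADCBADCBAD ⇒ AD·CB·AD·BC·AD·CB·AD·BC·AD·CB·AD·BC·AD·CB·AD·BC
    A ↦ AD
    B ↦ CB
    C ↦ AD
    D ↦ BC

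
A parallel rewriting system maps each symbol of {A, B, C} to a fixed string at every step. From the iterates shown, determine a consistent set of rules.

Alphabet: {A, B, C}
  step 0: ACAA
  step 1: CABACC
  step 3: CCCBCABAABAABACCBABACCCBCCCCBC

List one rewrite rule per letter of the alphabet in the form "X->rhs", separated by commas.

  step 0 ⇒ step 1: ACAA ⇒ C·ABA·C·C
    A ↦ C
    C ↦ ABA
    B ↦ CCB  (constrained at step 1)

A->C, B->CCB, C->ABA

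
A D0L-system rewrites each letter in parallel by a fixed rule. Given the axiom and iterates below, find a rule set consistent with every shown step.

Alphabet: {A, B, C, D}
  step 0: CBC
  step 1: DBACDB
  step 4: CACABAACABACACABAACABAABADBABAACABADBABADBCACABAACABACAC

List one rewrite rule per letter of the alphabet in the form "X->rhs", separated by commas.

  step 0 ⇒ step 1: CBC ⇒ DB·AC·DB
    B ↦ AC
    C ↦ DB
    A ↦ ABA  (constrained at step 1)
    D ↦ C  (constrained at step 1)

A->ABA, B->AC, C->DB, D->C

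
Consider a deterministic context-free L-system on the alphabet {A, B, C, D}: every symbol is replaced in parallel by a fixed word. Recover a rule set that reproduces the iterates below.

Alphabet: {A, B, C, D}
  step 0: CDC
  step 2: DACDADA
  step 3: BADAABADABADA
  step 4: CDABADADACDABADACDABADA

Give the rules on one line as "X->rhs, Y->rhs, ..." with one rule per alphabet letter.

  step 3 ⇒ step 4: BADAABADABADA ⇒ C·DA·BA·DA·DA·C·DA·BA·DA·C·DA·BA·DA
    A ↦ DA
    B ↦ C
    D ↦ BA
  step 2 ⇒ step 3: DACDADA ⇒ BA·DA·A·BA·DA·BA·DA
    C ↦ A

A->DA, B->C, C->A, D->BA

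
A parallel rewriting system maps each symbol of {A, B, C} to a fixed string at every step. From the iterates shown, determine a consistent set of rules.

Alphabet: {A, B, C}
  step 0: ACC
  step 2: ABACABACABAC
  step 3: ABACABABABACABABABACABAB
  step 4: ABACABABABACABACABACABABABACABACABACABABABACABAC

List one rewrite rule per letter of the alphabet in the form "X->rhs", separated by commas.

A->AB, B->AC, C->AB

  step 3 ⇒ step 4: ABACABABABACABABABACABAB ⇒ AB·AC·AB·AB·AB·AC·AB·AC·AB·AC·AB·AB·AB·AC·AB·AC·AB·AC·AB·AB·AB·AC·AB·AC
    A ↦ AB
    B ↦ AC
    C ↦ AB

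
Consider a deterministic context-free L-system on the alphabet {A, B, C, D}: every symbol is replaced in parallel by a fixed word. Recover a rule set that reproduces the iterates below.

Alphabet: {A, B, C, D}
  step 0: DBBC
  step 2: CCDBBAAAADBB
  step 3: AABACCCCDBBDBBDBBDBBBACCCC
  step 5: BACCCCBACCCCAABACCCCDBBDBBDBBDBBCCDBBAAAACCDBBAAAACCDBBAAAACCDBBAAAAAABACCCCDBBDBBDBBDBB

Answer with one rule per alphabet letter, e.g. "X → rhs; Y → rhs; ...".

  step 2 ⇒ step 3: CCDBBAAAADBB ⇒ A·A·BA·CC·CC·DBB·DBB·DBB·DBB·BA·CC·CC
    A ↦ DBB
    B ↦ CC
    C ↦ A
    D ↦ BA

A->DBB, B->CC, C->A, D->BA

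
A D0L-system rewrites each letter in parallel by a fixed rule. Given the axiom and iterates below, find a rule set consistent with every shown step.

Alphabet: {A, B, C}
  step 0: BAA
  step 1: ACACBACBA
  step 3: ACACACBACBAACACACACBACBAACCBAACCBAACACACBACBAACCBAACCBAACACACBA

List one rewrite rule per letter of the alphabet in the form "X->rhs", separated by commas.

A->CBA, B->ACA, C->AC

  step 0 ⇒ step 1: BAA ⇒ ACA·CBA·CBA
    A ↦ CBA
    B ↦ ACA
    C ↦ AC  (constrained at step 1)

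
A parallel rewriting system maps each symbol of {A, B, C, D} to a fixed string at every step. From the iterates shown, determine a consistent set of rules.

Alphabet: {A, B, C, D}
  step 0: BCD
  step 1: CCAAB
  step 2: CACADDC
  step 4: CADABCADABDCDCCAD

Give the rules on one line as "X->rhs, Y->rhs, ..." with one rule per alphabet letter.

  step 1 ⇒ step 2: CCAAB ⇒ CA·CA·D·D·C
    A ↦ D
    B ↦ C
    C ↦ CA
  step 0 ⇒ step 1: BCD ⇒ C·CA·AB
    D ↦ AB

A->D, B->C, C->CA, D->AB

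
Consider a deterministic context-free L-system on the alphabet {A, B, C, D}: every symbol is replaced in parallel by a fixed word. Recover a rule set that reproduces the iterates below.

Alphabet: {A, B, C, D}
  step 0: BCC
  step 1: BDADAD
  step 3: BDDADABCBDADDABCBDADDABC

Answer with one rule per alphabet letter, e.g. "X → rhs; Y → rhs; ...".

  step 0 ⇒ step 1: BCC ⇒ BD·AD·AD
    B ↦ BD
    C ↦ AD
    A ↦ BC  (constrained at step 1)
    D ↦ DA  (constrained at step 1)

A->BC, B->BD, C->AD, D->DA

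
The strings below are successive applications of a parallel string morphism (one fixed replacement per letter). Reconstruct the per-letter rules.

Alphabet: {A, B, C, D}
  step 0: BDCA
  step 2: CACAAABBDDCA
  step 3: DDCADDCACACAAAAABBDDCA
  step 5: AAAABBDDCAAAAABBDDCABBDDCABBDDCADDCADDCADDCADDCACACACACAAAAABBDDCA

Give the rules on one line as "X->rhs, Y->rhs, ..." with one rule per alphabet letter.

A->CA, B->AA, C->DD, D->B

  step 2 ⇒ step 3: CACAAABBDDCA ⇒ DD·CA·DD·CA·CA·CA·AA·AA·B·B·DD·CA
    A ↦ CA
    B ↦ AA
    C ↦ DD
    D ↦ B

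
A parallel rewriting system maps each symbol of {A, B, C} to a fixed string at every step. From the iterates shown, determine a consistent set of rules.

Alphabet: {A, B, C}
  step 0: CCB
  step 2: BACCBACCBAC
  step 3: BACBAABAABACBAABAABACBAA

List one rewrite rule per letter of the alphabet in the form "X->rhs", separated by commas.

  step 2 ⇒ step 3: BACCBACCBAC ⇒ BA·C·BAA·BAA·BA·C·BAA·BAA·BA·C·BAA
    A ↦ C
    B ↦ BA
    C ↦ BAA

A->C, B->BA, C->BAA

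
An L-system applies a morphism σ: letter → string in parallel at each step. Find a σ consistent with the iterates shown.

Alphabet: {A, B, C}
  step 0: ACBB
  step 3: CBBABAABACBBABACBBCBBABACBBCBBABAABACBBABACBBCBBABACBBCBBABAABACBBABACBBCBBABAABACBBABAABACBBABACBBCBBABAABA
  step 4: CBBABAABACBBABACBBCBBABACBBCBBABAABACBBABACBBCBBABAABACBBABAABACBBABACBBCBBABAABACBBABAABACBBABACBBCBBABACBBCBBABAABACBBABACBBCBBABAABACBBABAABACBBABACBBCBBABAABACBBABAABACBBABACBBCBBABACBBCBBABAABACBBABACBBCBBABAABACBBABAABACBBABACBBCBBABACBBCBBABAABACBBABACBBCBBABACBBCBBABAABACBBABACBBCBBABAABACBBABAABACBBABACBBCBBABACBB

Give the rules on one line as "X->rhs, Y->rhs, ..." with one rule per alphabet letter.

A->CBB, B->ABA, C->CBB

  step 3 ⇒ step 4: CBBABAABACBBABACBBCBBABACBBCBBABAABACBBABACBBCBBABACBBCBBABAABACBBABACBBCBBABAABACBBABAABACBBABACBBCBBABAABA ⇒ CBB·ABA·ABA·CBB·ABA·CBB·CBB·ABA·CBB·CBB·ABA·ABA·CBB·ABA·CBB·CBB·ABA·ABA·CBB·ABA·ABA·CBB·ABA·CBB·CBB·ABA·ABA·CBB·ABA·ABA·CBB·ABA·CBB·CBB·ABA·CBB·CBB·ABA·ABA·CBB·ABA·CBB·CBB·ABA·ABA·CBB·ABA·ABA·CBB·ABA·CBB·CBB·ABA·ABA·CBB·ABA·ABA·CBB·ABA·CBB·CBB·ABA·CBB·CBB·ABA·ABA·CBB·ABA·CBB·CBB·ABA·ABA·CBB·ABA·ABA·CBB·ABA·CBB·CBB·ABA·CBB·CBB·ABA·ABA·CBB·ABA·CBB·CBB·ABA·CBB·CBB·ABA·ABA·CBB·ABA·CBB·CBB·ABA·ABA·CBB·ABA·ABA·CBB·ABA·CBB·CBB·ABA·CBB
    A ↦ CBB
    B ↦ ABA
    C ↦ CBB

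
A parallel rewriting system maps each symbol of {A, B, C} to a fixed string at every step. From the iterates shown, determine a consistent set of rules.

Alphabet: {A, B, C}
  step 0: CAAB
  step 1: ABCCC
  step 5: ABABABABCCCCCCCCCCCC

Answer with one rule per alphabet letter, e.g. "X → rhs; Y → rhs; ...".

A->C, B->C, C->AB

  step 0 ⇒ step 1: CAAB ⇒ AB·C·C·C
    A ↦ C
    B ↦ C
    C ↦ AB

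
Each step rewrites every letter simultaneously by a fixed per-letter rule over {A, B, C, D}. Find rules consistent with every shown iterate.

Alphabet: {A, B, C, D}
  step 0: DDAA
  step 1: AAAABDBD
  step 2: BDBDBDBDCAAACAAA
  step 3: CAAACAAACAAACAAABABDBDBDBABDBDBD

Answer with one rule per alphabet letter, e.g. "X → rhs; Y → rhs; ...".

  step 2 ⇒ step 3: BDBDBDBDCAAACAAA ⇒ CA·AA·CA·AA·CA·AA·CA·AA·BA·BD·BD·BD·BA·BD·BD·BD
    A ↦ BD
    B ↦ CA
    C ↦ BA
    D ↦ AA

A->BD, B->CA, C->BA, D->AA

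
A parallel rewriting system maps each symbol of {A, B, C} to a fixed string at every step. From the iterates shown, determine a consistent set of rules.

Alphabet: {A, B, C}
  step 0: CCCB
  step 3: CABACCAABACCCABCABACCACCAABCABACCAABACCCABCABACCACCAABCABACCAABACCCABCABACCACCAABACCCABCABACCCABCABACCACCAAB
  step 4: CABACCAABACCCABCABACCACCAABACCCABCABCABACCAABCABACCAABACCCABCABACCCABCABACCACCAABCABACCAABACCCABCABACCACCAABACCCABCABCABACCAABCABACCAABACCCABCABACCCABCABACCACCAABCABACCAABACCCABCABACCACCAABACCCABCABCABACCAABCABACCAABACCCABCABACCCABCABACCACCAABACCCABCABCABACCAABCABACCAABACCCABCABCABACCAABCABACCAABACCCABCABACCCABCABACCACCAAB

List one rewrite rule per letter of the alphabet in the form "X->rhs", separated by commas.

  step 3 ⇒ step 4: CABACCAABACCCABCABACCACCAABCABACCAABACCCABCABACCACCAABCABACCAABACCCABCABACCACCAABACCCABCABACCCABCABACCACCAAB ⇒ CAB·ACC·AAB·ACC·CAB·CAB·ACC·ACC·AAB·ACC·CAB·CAB·CAB·ACC·AAB·CAB·ACC·AAB·ACC·CAB·CAB·ACC·CAB·CAB·ACC·ACC·AAB·CAB·ACC·AAB·ACC·CAB·CAB·ACC·ACC·AAB·ACC·CAB·CAB·CAB·ACC·AAB·CAB·ACC·AAB·ACC·CAB·CAB·ACC·CAB·CAB·ACC·ACC·AAB·CAB·ACC·AAB·ACC·CAB·CAB·ACC·ACC·AAB·ACC·CAB·CAB·CAB·ACC·AAB·CAB·ACC·AAB·ACC·CAB·CAB·ACC·CAB·CAB·ACC·ACC·AAB·ACC·CAB·CAB·CAB·ACC·AAB·CAB·ACC·AAB·ACC·CAB·CAB·CAB·ACC·AAB·CAB·ACC·AAB·ACC·CAB·CAB·ACC·CAB·CAB·ACC·ACC·AAB
    A ↦ ACC
    B ↦ AAB
    C ↦ CAB

A->ACC, B->AAB, C->CAB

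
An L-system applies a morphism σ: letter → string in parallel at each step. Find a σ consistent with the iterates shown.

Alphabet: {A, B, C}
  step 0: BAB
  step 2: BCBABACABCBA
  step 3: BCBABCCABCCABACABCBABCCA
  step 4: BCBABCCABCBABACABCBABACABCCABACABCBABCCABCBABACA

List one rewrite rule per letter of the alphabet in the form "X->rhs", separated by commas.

A->CA, B->BC, C->BA

  step 3 ⇒ step 4: BCBABCCABCCABACABCBABCCA ⇒ BC·BA·BC·CA·BC·BA·BA·CA·BC·BA·BA·CA·BC·CA·BA·CA·BC·BA·BC·CA·BC·BA·BA·CA
    A ↦ CA
    B ↦ BC
    C ↦ BA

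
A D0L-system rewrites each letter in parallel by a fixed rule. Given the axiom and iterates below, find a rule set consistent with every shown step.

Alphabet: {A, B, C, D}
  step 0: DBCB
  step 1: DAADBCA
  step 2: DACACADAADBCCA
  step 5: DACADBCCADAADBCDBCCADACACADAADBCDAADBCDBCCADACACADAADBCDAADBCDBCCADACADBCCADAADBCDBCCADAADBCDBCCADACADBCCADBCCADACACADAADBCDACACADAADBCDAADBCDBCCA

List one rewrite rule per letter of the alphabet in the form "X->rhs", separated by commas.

  step 1 ⇒ step 2: DAADBCA ⇒ DA·CA·CA·DA·A·DBC·CA
    A ↦ CA
    B ↦ A
    C ↦ DBC
    D ↦ DA

A->CA, B->A, C->DBC, D->DA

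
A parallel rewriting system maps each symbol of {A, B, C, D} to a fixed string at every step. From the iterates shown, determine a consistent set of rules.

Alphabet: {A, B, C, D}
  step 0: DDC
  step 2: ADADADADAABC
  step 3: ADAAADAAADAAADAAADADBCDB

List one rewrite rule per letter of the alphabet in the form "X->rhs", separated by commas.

  step 2 ⇒ step 3: ADADADADAABC ⇒ AD·AA·AD·AA·AD·AA·AD·AA·AD·AD·BC·DB
    A ↦ AD
    B ↦ BC
    C ↦ DB
    D ↦ AA

A->AD, B->BC, C->DB, D->AA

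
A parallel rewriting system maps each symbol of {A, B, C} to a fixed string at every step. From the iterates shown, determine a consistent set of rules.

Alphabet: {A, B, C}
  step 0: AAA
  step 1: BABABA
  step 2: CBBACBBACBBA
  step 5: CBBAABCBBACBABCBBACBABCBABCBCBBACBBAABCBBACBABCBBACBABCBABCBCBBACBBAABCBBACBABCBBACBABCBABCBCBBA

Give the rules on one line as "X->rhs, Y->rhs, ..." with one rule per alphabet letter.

  step 1 ⇒ step 2: BABABA ⇒ CB·BA·CB·BA·CB·BA
    A ↦ BA
    B ↦ CB
    C ↦ AB  (constrained at step 2)

A->BA, B->CB, C->AB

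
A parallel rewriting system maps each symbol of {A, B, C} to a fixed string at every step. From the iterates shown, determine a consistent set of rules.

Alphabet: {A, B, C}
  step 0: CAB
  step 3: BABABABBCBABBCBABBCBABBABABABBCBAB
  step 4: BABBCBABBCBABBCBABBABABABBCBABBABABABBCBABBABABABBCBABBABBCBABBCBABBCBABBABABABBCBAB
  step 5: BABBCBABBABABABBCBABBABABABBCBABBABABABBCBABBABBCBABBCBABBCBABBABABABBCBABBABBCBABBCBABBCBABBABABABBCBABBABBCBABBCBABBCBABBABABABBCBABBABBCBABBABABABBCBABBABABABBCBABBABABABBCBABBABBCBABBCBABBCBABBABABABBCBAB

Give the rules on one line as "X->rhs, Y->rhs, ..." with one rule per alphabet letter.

  step 4 ⇒ step 5: BABBCBABBCBABBCBABBABABABBCBABBABABABBCBABBABABABBCBABBABBCBABBCBABBCBABBABABABBCBAB ⇒ BAB·BC·BAB·BAB·A·BAB·BC·BAB·BAB·A·BAB·BC·BAB·BAB·A·BAB·BC·BAB·BAB·BC·BAB·BC·BAB·BC·BAB·BAB·A·BAB·BC·BAB·BAB·BC·BAB·BC·BAB·BC·BAB·BAB·A·BAB·BC·BAB·BAB·BC·BAB·BC·BAB·BC·BAB·BAB·A·BAB·BC·BAB·BAB·BC·BAB·BAB·A·BAB·BC·BAB·BAB·A·BAB·BC·BAB·BAB·A·BAB·BC·BAB·BAB·BC·BAB·BC·BAB·BC·BAB·BAB·A·BAB·BC·BAB
    A ↦ BC
    B ↦ BAB
    C ↦ A

A->BC, B->BAB, C->A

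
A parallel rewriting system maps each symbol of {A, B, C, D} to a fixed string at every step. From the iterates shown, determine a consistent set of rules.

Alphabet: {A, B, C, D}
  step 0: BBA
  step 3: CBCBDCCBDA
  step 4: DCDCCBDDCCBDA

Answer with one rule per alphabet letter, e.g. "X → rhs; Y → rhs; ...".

A->DA, B->C, C->D, D->CB

  step 3 ⇒ step 4: CBCBDCCBDA ⇒ D·C·D·C·CB·D·D·C·CB·DA
    A ↦ DA
    B ↦ C
    C ↦ D
    D ↦ CB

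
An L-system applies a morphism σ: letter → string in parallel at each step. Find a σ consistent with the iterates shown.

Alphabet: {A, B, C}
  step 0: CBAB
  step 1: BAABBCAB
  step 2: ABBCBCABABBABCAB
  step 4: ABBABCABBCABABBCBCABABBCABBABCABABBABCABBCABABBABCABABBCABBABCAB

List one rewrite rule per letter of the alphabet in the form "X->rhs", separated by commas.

  step 1 ⇒ step 2: BAABBCAB ⇒ AB·BC·BC·AB·AB·BA·BC·AB
    A ↦ BC
    B ↦ AB
    C ↦ BA

A->BC, B->AB, C->BA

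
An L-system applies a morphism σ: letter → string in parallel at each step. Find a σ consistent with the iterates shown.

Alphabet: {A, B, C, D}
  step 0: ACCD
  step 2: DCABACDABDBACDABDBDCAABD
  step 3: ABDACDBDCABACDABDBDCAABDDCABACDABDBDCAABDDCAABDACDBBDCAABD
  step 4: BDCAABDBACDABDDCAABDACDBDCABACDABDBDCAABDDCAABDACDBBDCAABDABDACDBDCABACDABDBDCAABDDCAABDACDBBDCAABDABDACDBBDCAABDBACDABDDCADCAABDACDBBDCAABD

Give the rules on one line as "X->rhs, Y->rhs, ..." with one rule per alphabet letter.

A->B, B->DCA, C->ACD, D->ABD

  step 3 ⇒ step 4: ABDACDBDCABACDABDBDCAABDDCABACDABDBDCAABDDCAABDACDBBDCAABD ⇒ B·DCA·ABD·B·ACD·ABD·DCA·ABD·ACD·B·DCA·B·ACD·ABD·B·DCA·ABD·DCA·ABD·ACD·B·B·DCA·ABD·ABD·ACD·B·DCA·B·ACD·ABD·B·DCA·ABD·DCA·ABD·ACD·B·B·DCA·ABD·ABD·ACD·B·B·DCA·ABD·B·ACD·ABD·DCA·DCA·ABD·ACD·B·B·DCA·ABD
    A ↦ B
    B ↦ DCA
    C ↦ ACD
    D ↦ ABD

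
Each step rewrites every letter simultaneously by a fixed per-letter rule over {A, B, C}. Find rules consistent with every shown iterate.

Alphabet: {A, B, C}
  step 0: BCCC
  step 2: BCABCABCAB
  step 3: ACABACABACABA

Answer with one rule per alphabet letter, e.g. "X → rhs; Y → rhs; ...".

  step 2 ⇒ step 3: BCABCABCAB ⇒ A·CA·B·A·CA·B·A·CA·B·A
    A ↦ B
    B ↦ A
    C ↦ CA

A->B, B->A, C->CA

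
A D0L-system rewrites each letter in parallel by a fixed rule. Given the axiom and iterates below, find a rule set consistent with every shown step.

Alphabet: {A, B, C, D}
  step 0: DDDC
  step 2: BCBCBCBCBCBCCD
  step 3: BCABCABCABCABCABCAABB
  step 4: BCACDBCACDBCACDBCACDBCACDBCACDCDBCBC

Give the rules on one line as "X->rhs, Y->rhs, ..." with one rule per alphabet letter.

A->CD, B->BC, C->A, D->BB

  step 3 ⇒ step 4: BCABCABCABCABCABCAABB ⇒ BC·A·CD·BC·A·CD·BC·A·CD·BC·A·CD·BC·A·CD·BC·A·CD·CD·BC·BC
    A ↦ CD
    B ↦ BC
    C ↦ A
  step 2 ⇒ step 3: BCBCBCBCBCBCCD ⇒ BC·A·BC·A·BC·A·BC·A·BC·A·BC·A·A·BB
    D ↦ BB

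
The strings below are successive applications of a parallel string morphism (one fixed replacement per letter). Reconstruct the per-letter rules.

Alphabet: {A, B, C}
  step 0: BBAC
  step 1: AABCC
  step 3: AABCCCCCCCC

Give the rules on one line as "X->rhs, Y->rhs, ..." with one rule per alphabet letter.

  step 0 ⇒ step 1: BBAC ⇒ A·A·B·CC
    A ↦ B
    B ↦ A
    C ↦ CC

A->B, B->A, C->CC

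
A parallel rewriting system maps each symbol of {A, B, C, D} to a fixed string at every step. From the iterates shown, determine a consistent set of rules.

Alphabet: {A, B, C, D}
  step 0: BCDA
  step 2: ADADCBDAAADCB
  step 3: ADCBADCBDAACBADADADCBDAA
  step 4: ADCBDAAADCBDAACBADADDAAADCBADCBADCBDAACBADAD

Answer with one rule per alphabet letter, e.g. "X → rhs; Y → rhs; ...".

  step 3 ⇒ step 4: ADCBADCBDAACBADADADCBDAA ⇒ AD·CB·D·AA·AD·CB·D·AA·CB·AD·AD·D·AA·AD·CB·AD·CB·AD·CB·D·AA·CB·AD·AD
    A ↦ AD
    B ↦ AA
    C ↦ D
    D ↦ CB

A->AD, B->AA, C->D, D->CB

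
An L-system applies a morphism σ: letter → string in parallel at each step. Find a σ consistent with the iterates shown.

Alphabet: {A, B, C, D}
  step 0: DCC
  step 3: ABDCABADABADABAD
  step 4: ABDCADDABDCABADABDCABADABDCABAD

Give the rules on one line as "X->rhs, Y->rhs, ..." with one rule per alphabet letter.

A->AB, B->DC, C->D, D->AD

  step 3 ⇒ step 4: ABDCABADABADABAD ⇒ AB·DC·AD·D·AB·DC·AB·AD·AB·DC·AB·AD·AB·DC·AB·AD
    A ↦ AB
    B ↦ DC
    C ↦ D
    D ↦ AD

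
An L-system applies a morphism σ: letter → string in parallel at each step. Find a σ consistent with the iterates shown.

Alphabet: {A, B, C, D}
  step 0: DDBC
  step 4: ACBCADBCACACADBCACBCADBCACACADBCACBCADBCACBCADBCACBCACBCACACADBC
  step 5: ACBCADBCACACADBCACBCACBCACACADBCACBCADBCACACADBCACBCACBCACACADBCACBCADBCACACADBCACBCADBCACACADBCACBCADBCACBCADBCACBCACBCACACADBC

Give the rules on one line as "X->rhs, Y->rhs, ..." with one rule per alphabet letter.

  step 4 ⇒ step 5: ACBCADBCACACADBCACBCADBCACACADBCACBCADBCACBCADBCACBCACBCACACADBC ⇒ AC·BC·AD·BC·AC·AC·AD·BC·AC·BC·AC·BC·AC·AC·AD·BC·AC·BC·AD·BC·AC·AC·AD·BC·AC·BC·AC·BC·AC·AC·AD·BC·AC·BC·AD·BC·AC·AC·AD·BC·AC·BC·AD·BC·AC·AC·AD·BC·AC·BC·AD·BC·AC·BC·AD·BC·AC·BC·AC·BC·AC·AC·AD·BC
    A ↦ AC
    B ↦ AD
    C ↦ BC
    D ↦ AC

A->AC, B->AD, C->BC, D->AC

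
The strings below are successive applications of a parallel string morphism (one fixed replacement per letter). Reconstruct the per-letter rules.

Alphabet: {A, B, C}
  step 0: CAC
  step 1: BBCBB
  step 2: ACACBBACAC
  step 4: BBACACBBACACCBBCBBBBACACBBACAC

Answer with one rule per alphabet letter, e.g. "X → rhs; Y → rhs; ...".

A->C, B->AC, C->BB

  step 1 ⇒ step 2: BBCBB ⇒ AC·AC·BB·AC·AC
    B ↦ AC
    C ↦ BB
  step 0 ⇒ step 1: CAC ⇒ BB·C·BB
    A ↦ C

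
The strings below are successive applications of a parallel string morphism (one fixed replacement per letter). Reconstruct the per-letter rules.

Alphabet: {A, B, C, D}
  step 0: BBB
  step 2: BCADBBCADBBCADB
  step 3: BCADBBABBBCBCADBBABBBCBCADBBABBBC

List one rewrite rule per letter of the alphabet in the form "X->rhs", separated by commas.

  step 2 ⇒ step 3: BCADBBCADBBCADB ⇒ BC·ADB·BA·BB·BC·BC·ADB·BA·BB·BC·BC·ADB·BA·BB·BC
    A ↦ BA
    B ↦ BC
    C ↦ ADB
    D ↦ BB

A->BA, B->BC, C->ADB, D->BB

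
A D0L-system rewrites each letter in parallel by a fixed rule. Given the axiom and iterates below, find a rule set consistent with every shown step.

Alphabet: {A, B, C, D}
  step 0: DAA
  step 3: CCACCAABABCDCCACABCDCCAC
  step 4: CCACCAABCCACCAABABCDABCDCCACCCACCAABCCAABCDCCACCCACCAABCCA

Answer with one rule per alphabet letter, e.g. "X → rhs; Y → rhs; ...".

  step 3 ⇒ step 4: CCACCAABABCDCCACABCDCCAC ⇒ CCA·CCA·AB·CCA·CCA·AB·AB·CD·AB·CD·CCA·C·CCA·CCA·AB·CCA·AB·CD·CCA·C·CCA·CCA·AB·CCA
    A ↦ AB
    B ↦ CD
    C ↦ CCA
    D ↦ C

A->AB, B->CD, C->CCA, D->C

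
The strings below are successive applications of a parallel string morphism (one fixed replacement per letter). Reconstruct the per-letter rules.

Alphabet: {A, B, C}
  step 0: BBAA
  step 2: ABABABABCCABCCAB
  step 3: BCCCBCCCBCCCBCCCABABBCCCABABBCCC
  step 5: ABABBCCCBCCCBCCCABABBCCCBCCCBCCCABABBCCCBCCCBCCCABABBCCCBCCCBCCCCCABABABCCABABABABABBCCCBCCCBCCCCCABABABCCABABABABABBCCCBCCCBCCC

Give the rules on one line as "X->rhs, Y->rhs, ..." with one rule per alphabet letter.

A->BC, B->CC, C->AB

  step 2 ⇒ step 3: ABABABABCCABCCAB ⇒ BC·CC·BC·CC·BC·CC·BC·CC·AB·AB·BC·CC·AB·AB·BC·CC
    A ↦ BC
    B ↦ CC
    C ↦ AB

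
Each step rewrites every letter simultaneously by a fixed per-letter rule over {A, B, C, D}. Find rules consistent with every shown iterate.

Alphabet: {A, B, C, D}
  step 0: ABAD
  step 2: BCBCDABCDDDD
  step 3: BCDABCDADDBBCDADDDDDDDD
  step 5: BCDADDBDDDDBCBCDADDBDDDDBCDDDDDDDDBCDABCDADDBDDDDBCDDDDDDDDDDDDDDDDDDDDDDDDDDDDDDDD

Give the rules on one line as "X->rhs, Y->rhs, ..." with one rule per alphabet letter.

  step 2 ⇒ step 3: BCBCDABCDDDD ⇒ BC·DA·BC·DA·DD·B·BC·DA·DD·DD·DD·DD
    A ↦ B
    B ↦ BC
    C ↦ DA
    D ↦ DD

A->B, B->BC, C->DA, D->DD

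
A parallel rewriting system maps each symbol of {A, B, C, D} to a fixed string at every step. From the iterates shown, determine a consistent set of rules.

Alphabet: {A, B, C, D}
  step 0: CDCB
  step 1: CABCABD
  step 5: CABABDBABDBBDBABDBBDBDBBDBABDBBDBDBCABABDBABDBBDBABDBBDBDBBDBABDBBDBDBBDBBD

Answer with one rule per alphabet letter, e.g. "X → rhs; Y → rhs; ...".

A->BA, B->BD, C->CA, D->B

  step 0 ⇒ step 1: CDCB ⇒ CA·B·CA·BD
    B ↦ BD
    C ↦ CA
    D ↦ B
    A ↦ BA  (constrained at step 1)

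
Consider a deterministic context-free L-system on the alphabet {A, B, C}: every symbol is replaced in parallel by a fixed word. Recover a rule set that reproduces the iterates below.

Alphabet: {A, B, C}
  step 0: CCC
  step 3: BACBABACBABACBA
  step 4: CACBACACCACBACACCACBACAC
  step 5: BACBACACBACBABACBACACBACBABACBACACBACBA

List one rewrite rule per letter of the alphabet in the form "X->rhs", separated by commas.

  step 4 ⇒ step 5: CACBACACCACBACACCACBACAC ⇒ BA·C·BA·CA·C·BA·C·BA·BA·C·BA·CA·C·BA·C·BA·BA·C·BA·CA·C·BA·C·BA
    A ↦ C
    B ↦ CA
    C ↦ BA

A->C, B->CA, C->BA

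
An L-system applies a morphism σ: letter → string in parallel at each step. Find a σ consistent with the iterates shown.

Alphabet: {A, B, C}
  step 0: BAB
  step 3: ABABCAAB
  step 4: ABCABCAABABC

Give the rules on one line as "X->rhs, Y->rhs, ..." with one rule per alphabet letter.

  step 3 ⇒ step 4: ABABCAAB ⇒ AB·C·AB·C·A·AB·AB·C
    A ↦ AB
    B ↦ C
    C ↦ A

A->AB, B->C, C->A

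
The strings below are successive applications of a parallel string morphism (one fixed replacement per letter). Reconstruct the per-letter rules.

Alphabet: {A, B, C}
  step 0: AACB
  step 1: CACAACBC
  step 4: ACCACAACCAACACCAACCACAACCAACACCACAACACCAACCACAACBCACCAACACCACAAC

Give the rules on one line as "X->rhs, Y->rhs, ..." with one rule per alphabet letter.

  step 0 ⇒ step 1: AACB ⇒ CA·CA·AC·BC
    A ↦ CA
    B ↦ BC
    C ↦ AC

A->CA, B->BC, C->AC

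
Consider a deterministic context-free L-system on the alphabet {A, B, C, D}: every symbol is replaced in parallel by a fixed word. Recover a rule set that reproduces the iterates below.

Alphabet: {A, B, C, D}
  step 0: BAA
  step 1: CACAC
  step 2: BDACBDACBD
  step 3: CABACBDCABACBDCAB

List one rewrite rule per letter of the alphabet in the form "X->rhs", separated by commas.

A->AC, B->C, C->BD, D->AB

  step 2 ⇒ step 3: BDACBDACBD ⇒ C·AB·AC·BD·C·AB·AC·BD·C·AB
    A ↦ AC
    B ↦ C
    C ↦ BD
    D ↦ AB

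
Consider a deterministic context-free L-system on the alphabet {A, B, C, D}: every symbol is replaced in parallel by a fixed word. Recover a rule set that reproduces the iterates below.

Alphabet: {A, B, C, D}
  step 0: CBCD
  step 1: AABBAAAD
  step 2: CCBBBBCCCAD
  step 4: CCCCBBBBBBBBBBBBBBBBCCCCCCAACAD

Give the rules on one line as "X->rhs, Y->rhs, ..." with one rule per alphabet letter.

  step 1 ⇒ step 2: AABBAAAD ⇒ C·C·BB·BB·C·C·C·AD
    A ↦ C
    B ↦ BB
    D ↦ AD
  step 0 ⇒ step 1: CBCD ⇒ AA·BB·AA·AD
    C ↦ AA

A->C, B->BB, C->AA, D->AD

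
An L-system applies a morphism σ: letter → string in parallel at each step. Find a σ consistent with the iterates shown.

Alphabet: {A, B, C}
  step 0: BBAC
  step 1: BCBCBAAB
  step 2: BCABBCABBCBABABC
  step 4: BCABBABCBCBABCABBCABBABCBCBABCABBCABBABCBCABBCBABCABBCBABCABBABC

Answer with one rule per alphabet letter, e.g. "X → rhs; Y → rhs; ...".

A->BA, B->BC, C->AB

  step 1 ⇒ step 2: BCBCBAAB ⇒ BC·AB·BC·AB·BC·BA·BA·BC
    A ↦ BA
    B ↦ BC
    C ↦ AB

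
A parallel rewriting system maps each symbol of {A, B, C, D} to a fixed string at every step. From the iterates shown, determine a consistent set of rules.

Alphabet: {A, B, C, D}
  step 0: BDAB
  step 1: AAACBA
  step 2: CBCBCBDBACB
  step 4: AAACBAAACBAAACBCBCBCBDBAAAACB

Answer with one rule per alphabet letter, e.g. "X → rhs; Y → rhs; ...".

A->CB, B->A, C->DB, D->AA

  step 1 ⇒ step 2: AAACBA ⇒ CB·CB·CB·DB·A·CB
    A ↦ CB
    B ↦ A
    C ↦ DB
  step 0 ⇒ step 1: BDAB ⇒ A·AA·CB·A
    D ↦ AA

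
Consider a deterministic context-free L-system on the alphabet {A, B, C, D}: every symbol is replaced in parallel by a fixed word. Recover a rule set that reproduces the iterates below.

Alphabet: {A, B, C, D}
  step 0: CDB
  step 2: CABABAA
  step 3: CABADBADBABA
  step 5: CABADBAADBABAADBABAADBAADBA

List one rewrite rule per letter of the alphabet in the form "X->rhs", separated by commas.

  step 2 ⇒ step 3: CABABAA ⇒ CA·BA·D·BA·D·BA·BA
    A ↦ BA
    B ↦ D
    C ↦ CA
    D ↦ A  (constrained at step 0)

A->BA, B->D, C->CA, D->A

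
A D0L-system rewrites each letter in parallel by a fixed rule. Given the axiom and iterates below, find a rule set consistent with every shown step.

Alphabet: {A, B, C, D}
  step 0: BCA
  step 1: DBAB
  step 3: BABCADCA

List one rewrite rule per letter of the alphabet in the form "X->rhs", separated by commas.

  step 0 ⇒ step 1: BCA ⇒ D·BA·B
    A ↦ B
    B ↦ D
    C ↦ BA
    D ↦ CA  (constrained at step 1)

A->B, B->D, C->BA, D->CA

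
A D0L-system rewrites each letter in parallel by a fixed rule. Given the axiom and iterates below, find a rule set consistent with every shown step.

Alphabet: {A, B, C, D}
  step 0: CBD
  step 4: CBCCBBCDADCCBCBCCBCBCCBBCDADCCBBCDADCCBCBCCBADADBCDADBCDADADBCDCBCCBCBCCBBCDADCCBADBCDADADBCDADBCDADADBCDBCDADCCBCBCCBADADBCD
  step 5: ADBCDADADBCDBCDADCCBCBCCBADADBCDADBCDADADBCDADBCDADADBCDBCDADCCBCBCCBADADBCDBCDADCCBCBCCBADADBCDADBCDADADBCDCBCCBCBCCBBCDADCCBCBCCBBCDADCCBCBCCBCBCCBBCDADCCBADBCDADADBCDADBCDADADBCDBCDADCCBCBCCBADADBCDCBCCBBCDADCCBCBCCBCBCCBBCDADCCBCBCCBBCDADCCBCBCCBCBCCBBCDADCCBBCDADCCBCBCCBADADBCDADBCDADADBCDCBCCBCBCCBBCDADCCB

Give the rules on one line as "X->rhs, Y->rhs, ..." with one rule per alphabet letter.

A->CB, B->BCD, C->AD, D->CCB

  step 4 ⇒ step 5: CBCCBBCDADCCBCBCCBCBCCBBCDADCCBBCDADCCBCBCCBADADBCDADBCDADADBCDCBCCBCBCCBBCDADCCBADBCDADADBCDADBCDADADBCDBCDADCCBCBCCBADADBCD ⇒ AD·BCD·AD·AD·BCD·BCD·AD·CCB·CB·CCB·AD·AD·BCD·AD·BCD·AD·AD·BCD·AD·BCD·AD·AD·BCD·BCD·AD·CCB·CB·CCB·AD·AD·BCD·BCD·AD·CCB·CB·CCB·AD·AD·BCD·AD·BCD·AD·AD·BCD·CB·CCB·CB·CCB·BCD·AD·CCB·CB·CCB·BCD·AD·CCB·CB·CCB·CB·CCB·BCD·AD·CCB·AD·BCD·AD·AD·BCD·AD·BCD·AD·AD·BCD·BCD·AD·CCB·CB·CCB·AD·AD·BCD·CB·CCB·BCD·AD·CCB·CB·CCB·CB·CCB·BCD·AD·CCB·CB·CCB·BCD·AD·CCB·CB·CCB·CB·CCB·BCD·AD·CCB·BCD·AD·CCB·CB·CCB·AD·AD·BCD·AD·BCD·AD·AD·BCD·CB·CCB·CB·CCB·BCD·AD·CCB
    A ↦ CB
    B ↦ BCD
    C ↦ AD
    D ↦ CCB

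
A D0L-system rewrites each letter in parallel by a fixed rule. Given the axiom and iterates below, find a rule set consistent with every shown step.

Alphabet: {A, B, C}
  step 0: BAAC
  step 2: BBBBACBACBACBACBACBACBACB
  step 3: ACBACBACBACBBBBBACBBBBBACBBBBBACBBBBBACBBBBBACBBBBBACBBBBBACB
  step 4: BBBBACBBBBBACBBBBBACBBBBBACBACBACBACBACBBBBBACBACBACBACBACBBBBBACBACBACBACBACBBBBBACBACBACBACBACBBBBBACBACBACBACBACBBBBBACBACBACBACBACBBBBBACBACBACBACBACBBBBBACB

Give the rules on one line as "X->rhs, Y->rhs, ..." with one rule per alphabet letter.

  step 3 ⇒ step 4: ACBACBACBACBBBBBACBBBBBACBBBBBACBBBBBACBBBBBACBBBBBACBBBBBACB ⇒ BB·BB·ACB·BB·BB·ACB·BB·BB·ACB·BB·BB·ACB·ACB·ACB·ACB·ACB·BB·BB·ACB·ACB·ACB·ACB·ACB·BB·BB·ACB·ACB·ACB·ACB·ACB·BB·BB·ACB·ACB·ACB·ACB·ACB·BB·BB·ACB·ACB·ACB·ACB·ACB·BB·BB·ACB·ACB·ACB·ACB·ACB·BB·BB·ACB·ACB·ACB·ACB·ACB·BB·BB·ACB
    A ↦ BB
    B ↦ ACB
    C ↦ BB

A->BB, B->ACB, C->BB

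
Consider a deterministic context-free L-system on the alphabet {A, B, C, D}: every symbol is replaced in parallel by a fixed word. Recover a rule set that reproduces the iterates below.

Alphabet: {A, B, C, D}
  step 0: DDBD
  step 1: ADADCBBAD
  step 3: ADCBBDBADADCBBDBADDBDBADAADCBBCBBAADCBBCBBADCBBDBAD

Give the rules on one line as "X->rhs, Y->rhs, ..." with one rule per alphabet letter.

  step 0 ⇒ step 1: DDBD ⇒ AD·AD·CBB·AD
    B ↦ CBB
    D ↦ AD
    A ↦ DB  (constrained at step 1)
    C ↦ AAD  (constrained at step 1)

A->DB, B->CBB, C->AAD, D->AD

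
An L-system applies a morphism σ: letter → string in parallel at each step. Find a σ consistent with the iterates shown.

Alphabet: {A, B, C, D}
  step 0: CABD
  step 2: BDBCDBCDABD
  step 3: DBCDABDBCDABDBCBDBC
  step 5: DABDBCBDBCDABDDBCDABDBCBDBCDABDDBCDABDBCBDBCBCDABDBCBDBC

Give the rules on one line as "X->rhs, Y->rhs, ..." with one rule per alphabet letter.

  step 2 ⇒ step 3: BDBCDBCDABD ⇒ D·BC·D·ABD·BC·D·ABD·BC·B·D·BC
    A ↦ B
    B ↦ D
    C ↦ ABD
    D ↦ BC

A->B, B->D, C->ABD, D->BC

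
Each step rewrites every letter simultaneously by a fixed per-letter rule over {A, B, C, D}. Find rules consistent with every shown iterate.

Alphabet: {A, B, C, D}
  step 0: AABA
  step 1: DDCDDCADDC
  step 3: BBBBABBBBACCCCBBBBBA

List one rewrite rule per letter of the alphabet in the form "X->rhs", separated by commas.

  step 0 ⇒ step 1: AABA ⇒ DDC·DDC·A·DDC
    A ↦ DDC
    B ↦ A
    C ↦ B  (constrained at step 1)
    D ↦ CC  (constrained at step 1)

A->DDC, B->A, C->B, D->CC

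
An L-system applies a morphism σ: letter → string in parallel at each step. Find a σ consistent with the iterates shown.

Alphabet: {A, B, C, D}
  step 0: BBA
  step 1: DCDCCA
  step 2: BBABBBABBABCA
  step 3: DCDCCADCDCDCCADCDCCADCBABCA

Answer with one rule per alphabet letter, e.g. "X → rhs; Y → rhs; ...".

A->CA, B->DC, C->BAB, D->B

  step 2 ⇒ step 3: BBABBBABBABCA ⇒ DC·DC·CA·DC·DC·DC·CA·DC·DC·CA·DC·BAB·CA
    A ↦ CA
    B ↦ DC
    C ↦ BAB
  step 1 ⇒ step 2: DCDCCA ⇒ B·BAB·B·BAB·BAB·CA
    D ↦ B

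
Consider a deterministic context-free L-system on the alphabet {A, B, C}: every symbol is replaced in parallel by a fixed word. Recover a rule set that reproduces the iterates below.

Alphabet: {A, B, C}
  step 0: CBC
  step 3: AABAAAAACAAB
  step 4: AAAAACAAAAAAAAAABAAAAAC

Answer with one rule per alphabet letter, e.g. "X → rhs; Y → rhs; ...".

  step 3 ⇒ step 4: AABAAAAACAAB ⇒ AA·AA·AC·AA·AA·AA·AA·AA·B·AA·AA·AC
    A ↦ AA
    B ↦ AC
    C ↦ B

A->AA, B->AC, C->B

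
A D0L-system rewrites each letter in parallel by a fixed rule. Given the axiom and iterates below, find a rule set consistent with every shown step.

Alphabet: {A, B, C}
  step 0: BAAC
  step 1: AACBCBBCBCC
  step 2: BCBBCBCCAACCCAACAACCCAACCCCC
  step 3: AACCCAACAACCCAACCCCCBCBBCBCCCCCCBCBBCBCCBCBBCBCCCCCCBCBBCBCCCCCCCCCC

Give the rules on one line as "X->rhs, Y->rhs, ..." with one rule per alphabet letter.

  step 2 ⇒ step 3: BCBBCBCCAACCCAACAACCCAACCCCC ⇒ AAC·CC·AAC·AAC·CC·AAC·CC·CC·BCB·BCB·CC·CC·CC·BCB·BCB·CC·BCB·BCB·CC·CC·CC·BCB·BCB·CC·CC·CC·CC·CC
    A ↦ BCB
    B ↦ AAC
    C ↦ CC

A->BCB, B->AAC, C->CC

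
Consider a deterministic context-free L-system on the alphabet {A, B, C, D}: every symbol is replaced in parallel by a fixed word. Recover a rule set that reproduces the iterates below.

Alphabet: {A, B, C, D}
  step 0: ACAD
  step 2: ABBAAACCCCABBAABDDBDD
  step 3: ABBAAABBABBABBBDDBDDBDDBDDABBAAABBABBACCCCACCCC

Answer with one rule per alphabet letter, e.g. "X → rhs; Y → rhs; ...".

A->ABB, B->A, C->BDD, D->CC

  step 2 ⇒ step 3: ABBAAACCCCABBAABDDBDD ⇒ ABB·A·A·ABB·ABB·ABB·BDD·BDD·BDD·BDD·ABB·A·A·ABB·ABB·A·CC·CC·A·CC·CC
    A ↦ ABB
    B ↦ A
    C ↦ BDD
    D ↦ CC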